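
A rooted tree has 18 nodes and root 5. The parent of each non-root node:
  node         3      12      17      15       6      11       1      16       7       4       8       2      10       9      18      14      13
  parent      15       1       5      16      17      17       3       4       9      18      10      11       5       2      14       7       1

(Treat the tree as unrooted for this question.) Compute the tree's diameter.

15

BFS from 8 reaches 13 last, at distance 15; BFS from 13 confirms no node is farther.
Path: 8 – 10 – 5 – 17 – 11 – 2 – 9 – 7 – 14 – 18 – 4 – 16 – 15 – 3 – 1 – 13.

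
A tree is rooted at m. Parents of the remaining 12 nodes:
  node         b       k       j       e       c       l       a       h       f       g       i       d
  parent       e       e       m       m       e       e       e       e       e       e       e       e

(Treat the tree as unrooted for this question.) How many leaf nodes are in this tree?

Degree-1 nodes: a, b, c, d, f, g, h, i, j, k, l — 11 of them.

11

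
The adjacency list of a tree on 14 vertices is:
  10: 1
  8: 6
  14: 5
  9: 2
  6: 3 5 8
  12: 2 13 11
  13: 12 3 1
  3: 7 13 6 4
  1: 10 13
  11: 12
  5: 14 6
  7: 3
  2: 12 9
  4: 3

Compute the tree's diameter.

7

Starting from 14, a farthest node is 9 at distance 7.
One longest path: 14–5–6–3–13–12–2–9.
So the diameter is 7.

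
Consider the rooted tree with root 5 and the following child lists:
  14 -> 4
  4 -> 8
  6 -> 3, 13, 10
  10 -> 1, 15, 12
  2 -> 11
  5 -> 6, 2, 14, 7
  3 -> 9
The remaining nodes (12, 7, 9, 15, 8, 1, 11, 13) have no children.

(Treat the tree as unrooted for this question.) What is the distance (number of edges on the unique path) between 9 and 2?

4

The path is 9–3–6–5–2, which has 4 edges.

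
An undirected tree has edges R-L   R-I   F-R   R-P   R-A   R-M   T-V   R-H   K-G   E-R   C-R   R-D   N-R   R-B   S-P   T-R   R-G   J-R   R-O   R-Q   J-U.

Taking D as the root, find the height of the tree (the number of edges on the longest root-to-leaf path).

K sits deepest: D–R–G–K — 3 edges from the root.

3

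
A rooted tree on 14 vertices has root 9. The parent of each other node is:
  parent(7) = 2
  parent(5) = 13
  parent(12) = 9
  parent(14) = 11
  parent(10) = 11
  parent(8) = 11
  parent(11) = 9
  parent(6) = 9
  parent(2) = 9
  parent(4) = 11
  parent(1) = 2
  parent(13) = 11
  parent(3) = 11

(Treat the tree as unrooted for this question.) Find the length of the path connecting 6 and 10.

The path is 6 - 9 - 11 - 10, which has 3 edges.

3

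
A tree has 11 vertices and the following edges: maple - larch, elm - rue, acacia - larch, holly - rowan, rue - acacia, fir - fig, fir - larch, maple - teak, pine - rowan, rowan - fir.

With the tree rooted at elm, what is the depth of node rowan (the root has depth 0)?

Path from elm to rowan: elm – rue – acacia – larch – fir – rowan, which has 5 edges.

5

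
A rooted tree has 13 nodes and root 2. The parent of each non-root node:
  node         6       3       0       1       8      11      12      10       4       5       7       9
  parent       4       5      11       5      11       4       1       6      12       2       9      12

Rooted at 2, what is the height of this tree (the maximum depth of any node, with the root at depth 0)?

8 sits deepest: 2 – 5 – 1 – 12 – 4 – 11 – 8 — 6 edges from the root.

6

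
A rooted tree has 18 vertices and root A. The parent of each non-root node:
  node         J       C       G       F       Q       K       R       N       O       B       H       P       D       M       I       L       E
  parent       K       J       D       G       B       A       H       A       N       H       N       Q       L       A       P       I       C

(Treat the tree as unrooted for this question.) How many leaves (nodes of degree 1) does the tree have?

Exactly 5 nodes have a single neighbour: E, F, M, O, R.

5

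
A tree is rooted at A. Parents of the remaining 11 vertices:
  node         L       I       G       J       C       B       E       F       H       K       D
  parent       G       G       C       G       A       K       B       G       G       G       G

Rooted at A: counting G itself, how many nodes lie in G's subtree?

10

G's subtree: {G, D, K, J, I, F, L, H, B, E}, size 10.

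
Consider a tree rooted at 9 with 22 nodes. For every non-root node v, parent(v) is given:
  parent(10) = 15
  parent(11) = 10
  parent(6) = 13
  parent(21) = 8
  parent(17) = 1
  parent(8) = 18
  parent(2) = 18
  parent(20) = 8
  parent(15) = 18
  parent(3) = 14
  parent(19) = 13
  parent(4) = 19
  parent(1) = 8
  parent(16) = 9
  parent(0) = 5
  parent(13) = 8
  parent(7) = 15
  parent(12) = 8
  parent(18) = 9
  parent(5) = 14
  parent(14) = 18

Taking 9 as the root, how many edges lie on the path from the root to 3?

Path from 9 to 3: 9 → 18 → 14 → 3, which has 3 edges.

3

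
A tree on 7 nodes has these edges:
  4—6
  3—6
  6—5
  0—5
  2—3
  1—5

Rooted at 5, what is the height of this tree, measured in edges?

The longest root-to-leaf path is 5-6-3-2 (3 edges).

3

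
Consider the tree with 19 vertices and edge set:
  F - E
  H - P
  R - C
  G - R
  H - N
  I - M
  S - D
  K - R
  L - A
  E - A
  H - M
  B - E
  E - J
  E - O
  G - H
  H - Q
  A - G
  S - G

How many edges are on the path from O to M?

Walking from O: O–E–A–G–H–M. Length 5.

5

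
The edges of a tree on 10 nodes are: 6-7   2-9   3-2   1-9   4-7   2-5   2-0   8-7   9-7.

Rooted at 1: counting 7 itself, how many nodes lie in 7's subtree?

Descendants of 7 (including itself): 7, 6, 4, 8. That's 4.

4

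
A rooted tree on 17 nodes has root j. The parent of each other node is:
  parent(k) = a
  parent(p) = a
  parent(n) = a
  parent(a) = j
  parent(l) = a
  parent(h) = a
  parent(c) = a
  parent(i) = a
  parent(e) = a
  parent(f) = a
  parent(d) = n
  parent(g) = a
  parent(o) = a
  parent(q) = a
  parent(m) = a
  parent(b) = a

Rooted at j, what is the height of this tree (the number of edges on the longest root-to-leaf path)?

3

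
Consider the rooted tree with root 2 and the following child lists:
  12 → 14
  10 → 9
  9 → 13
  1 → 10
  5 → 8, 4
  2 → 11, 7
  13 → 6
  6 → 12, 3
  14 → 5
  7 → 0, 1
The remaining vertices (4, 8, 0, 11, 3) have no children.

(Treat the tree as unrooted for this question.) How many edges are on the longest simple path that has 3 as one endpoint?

8

A farthest node from 3 is 11.
The path 3–6–13–9–10–1–7–2–11 has 8 edges.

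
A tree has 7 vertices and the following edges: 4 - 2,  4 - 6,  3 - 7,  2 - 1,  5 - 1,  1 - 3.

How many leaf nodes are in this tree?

Degree-1 nodes: 5, 6, 7 — 3 of them.

3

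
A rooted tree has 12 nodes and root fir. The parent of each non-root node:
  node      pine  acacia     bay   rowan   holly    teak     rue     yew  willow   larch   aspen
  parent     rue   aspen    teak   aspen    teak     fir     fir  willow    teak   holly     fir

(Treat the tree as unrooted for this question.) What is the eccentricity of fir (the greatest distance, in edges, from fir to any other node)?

Distances from fir peak at 3, attained at larch (yew also at distance 3).
fir-teak-holly-larch

3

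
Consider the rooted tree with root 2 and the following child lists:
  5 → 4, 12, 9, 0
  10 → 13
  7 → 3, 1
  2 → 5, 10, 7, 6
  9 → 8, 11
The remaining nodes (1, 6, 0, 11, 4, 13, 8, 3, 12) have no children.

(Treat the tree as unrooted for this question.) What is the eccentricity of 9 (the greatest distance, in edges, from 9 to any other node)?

4

Distances from 9 peak at 4, attained at 13 (3, 1 also at distance 4).
9-5-2-10-13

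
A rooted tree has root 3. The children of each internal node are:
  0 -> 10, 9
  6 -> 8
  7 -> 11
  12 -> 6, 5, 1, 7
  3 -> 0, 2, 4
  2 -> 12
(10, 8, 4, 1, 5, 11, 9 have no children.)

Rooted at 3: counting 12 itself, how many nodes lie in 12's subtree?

12's subtree: {12, 1, 6, 7, 5, 8, 11}, size 7.

7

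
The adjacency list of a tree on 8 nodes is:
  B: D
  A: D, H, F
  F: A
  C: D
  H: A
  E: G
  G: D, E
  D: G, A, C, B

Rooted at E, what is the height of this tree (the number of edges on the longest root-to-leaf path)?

4

A deepest node is F, reached by E-G-D-A-F.
That path has 4 edges, so the height is 4.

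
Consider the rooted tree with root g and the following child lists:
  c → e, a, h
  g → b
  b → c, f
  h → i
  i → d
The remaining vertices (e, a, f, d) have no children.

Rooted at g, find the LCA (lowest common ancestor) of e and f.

e's ancestor chain is e, c, b, g and f's is f, b, g; they first meet at b.

b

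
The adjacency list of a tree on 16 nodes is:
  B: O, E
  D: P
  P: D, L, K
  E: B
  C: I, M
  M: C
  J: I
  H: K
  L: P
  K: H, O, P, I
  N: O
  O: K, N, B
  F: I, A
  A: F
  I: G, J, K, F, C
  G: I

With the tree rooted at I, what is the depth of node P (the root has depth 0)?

2

Climbing from P to the root: P–K–I. That's 2 steps.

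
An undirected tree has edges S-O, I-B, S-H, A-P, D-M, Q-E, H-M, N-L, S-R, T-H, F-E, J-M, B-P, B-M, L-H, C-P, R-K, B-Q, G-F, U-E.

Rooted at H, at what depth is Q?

H – M – B – Q — 3 edges.

3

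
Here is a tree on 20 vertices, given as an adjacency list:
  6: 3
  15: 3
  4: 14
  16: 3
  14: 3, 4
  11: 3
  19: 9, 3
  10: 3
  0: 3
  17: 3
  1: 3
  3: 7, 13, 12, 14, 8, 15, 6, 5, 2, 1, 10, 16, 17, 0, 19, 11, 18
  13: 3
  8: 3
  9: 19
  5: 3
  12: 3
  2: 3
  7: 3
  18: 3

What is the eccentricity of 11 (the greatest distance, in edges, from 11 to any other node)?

3

A farthest node from 11 is 4 (9 also at distance 3).
The path 11 – 3 – 14 – 4 has 3 edges.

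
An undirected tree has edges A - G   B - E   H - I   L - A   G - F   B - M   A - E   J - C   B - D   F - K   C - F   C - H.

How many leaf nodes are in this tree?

Degree-1 nodes: D, I, J, K, L, M — 6 of them.

6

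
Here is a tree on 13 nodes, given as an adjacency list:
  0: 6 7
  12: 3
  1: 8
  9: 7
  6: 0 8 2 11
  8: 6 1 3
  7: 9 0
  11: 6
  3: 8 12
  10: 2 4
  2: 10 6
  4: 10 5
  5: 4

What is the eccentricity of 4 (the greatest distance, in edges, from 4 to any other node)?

The node farthest from 4 is 9 (12 also at distance 6), via 4-10-2-6-0-7-9 — 6 edges.

6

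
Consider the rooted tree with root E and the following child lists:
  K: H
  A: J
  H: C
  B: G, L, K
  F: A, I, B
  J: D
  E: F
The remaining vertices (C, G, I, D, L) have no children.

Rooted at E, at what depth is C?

5

Climbing from C to the root: C – H – K – B – F – E. That's 5 steps.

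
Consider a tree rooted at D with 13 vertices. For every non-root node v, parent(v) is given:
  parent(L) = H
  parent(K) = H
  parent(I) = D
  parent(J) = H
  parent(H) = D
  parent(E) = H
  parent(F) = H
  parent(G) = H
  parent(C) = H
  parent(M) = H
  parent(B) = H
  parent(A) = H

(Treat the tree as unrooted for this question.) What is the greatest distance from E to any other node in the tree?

A farthest node from E is I.
The path E–H–D–I has 3 edges.

3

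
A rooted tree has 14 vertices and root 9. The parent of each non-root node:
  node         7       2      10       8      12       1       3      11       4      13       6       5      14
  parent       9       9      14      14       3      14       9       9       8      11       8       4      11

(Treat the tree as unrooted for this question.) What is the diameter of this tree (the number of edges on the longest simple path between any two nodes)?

BFS from 12 reaches 5 last, at distance 7; BFS from 5 confirms no node is farther.
Path: 12 - 3 - 9 - 11 - 14 - 8 - 4 - 5.

7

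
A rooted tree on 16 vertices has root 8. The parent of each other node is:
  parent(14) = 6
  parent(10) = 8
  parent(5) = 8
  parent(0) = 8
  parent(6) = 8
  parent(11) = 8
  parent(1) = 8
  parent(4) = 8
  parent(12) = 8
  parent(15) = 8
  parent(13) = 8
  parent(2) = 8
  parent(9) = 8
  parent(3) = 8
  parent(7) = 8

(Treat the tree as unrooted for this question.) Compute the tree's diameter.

3

BFS from 14 reaches 10 last, at distance 3; BFS from 10 confirms no node is farther.
Path: 14-6-8-10.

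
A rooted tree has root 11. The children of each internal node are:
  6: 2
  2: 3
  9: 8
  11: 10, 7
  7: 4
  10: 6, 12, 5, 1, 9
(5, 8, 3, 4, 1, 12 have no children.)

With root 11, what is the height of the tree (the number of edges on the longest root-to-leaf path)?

4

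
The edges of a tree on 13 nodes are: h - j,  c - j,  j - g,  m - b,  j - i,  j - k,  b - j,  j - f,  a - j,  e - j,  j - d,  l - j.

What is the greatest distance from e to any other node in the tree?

3

Distances from e peak at 3, attained at m.
e-j-b-m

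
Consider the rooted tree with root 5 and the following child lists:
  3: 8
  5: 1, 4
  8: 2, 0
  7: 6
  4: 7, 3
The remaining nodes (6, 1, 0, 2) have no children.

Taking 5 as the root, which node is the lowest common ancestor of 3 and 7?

Ancestors of 3 (toward the root): 3, 4, 5.
Ancestors of 7: 7, 4, 5.
The deepest node appearing in both lists is 4.

4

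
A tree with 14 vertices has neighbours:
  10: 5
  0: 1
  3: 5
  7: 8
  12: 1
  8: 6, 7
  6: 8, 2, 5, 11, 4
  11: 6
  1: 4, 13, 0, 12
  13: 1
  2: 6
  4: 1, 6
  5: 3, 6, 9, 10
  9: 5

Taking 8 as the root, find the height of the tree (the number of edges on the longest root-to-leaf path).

4

0 sits deepest: 8 → 6 → 4 → 1 → 0 — 4 edges from the root.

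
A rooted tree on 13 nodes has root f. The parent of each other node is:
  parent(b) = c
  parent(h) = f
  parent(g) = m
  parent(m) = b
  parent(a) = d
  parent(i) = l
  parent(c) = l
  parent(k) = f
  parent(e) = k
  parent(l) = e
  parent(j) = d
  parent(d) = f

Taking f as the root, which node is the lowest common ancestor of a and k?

f

Path a→root: a d f; path k→root: k f.
First common node: f.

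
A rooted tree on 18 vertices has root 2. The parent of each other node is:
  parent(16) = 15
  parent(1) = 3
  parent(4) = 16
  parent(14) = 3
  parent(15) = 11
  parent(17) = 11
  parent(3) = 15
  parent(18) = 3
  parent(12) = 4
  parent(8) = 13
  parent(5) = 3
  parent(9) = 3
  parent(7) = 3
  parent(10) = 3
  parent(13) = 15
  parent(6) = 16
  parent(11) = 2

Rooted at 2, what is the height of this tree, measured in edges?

5

12 sits deepest: 2 → 11 → 15 → 16 → 4 → 12 — 5 edges from the root.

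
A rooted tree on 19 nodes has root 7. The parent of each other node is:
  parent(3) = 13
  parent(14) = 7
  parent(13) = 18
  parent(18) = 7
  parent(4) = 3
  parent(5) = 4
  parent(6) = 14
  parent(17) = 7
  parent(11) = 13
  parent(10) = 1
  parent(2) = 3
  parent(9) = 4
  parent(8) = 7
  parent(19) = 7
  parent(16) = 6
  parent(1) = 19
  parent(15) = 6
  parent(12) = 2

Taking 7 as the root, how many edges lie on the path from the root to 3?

3

Climbing from 3 to the root: 3 – 13 – 18 – 7. That's 3 steps.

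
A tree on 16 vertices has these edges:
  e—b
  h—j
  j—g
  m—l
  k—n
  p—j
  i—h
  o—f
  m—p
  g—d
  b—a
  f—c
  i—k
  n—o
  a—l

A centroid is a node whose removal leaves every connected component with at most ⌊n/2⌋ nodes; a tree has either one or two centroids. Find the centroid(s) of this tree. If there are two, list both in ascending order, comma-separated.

Delete j: the remaining components have sizes 7, 6, 2. Max 7 ≤ 8, so j is a centroid.
Every other node leaves some component of size > 8, so the centroid is unique.

j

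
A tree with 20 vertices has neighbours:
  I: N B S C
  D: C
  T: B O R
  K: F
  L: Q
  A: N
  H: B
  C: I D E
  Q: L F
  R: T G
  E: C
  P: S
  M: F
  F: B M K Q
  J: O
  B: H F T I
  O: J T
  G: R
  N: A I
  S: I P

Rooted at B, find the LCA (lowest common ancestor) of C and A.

I

Ancestors of C (toward the root): C, I, B.
Ancestors of A: A, N, I, B.
The deepest node appearing in both lists is I.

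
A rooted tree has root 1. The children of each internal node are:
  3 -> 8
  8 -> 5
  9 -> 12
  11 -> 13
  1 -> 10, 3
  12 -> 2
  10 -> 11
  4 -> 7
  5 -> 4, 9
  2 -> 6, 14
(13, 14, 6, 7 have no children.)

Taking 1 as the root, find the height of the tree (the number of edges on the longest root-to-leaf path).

7

A deepest node is 6, reached by 1 – 3 – 8 – 5 – 9 – 12 – 2 – 6.
That path has 7 edges, so the height is 7.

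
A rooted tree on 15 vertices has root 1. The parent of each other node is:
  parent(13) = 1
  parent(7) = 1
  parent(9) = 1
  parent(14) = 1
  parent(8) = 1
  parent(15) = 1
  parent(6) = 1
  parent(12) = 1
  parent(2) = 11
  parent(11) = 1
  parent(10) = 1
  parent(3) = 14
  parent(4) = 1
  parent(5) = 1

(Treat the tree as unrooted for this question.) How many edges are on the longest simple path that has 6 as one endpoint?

A farthest node from 6 is 2 (3 also at distance 3).
The path 6 – 1 – 11 – 2 has 3 edges.

3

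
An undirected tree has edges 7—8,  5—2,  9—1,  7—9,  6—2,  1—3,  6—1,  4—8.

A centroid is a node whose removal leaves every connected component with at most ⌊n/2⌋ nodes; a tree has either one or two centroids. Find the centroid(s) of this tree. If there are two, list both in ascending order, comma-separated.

If 1 is removed the pieces have sizes 4, 3, 1, all ≤ ⌊9/2⌋ = 4.
Every other node leaves some component of size > 4, so the centroid is unique.

1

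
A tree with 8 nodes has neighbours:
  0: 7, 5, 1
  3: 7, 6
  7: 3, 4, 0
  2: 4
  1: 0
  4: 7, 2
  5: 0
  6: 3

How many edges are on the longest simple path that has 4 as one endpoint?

A farthest node from 4 is 5 (1, 6 also at distance 3).
The path 4–7–0–5 has 3 edges.

3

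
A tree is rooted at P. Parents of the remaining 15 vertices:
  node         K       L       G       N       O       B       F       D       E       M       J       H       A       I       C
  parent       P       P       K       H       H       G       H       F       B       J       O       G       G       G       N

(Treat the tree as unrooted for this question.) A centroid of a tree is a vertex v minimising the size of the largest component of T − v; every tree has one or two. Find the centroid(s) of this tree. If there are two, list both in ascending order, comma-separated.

G, H

Removing G splits the tree into components of sizes 8, 3, 2, 1, 1; the largest is 8 ≤ ⌊16/2⌋ = 8.
H is adjacent to G and is also a centroid (the largest component after removing it is likewise 8).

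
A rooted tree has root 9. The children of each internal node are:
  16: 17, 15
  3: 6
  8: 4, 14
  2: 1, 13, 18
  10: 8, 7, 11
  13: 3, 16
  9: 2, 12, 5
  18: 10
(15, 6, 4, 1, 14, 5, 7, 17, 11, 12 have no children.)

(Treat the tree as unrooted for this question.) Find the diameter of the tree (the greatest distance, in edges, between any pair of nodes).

A longest path is 14-8-10-18-2-13-16-15, with 7 edges.

7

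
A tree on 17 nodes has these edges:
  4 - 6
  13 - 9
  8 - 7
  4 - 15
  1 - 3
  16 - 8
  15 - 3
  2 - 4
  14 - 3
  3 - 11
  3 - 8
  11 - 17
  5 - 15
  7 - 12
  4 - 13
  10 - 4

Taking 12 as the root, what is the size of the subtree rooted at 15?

15's subtree: {15, 4, 5, 10, 6, 2, 13, 9}, size 8.

8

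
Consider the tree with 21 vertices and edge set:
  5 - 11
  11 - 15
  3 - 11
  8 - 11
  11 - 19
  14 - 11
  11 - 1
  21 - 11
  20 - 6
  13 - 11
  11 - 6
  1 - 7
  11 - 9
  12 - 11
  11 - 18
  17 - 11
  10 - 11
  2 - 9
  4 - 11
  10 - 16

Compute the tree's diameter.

4

Starting from 2, a farthest node is 7 at distance 4.
One longest path: 2 – 9 – 11 – 1 – 7.
So the diameter is 4.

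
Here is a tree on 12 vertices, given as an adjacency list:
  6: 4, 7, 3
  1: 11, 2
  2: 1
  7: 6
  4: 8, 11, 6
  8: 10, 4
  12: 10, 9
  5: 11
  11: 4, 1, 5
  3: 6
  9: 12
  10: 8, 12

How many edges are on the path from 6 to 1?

6 - 4 - 11 - 1: 3 edges.

3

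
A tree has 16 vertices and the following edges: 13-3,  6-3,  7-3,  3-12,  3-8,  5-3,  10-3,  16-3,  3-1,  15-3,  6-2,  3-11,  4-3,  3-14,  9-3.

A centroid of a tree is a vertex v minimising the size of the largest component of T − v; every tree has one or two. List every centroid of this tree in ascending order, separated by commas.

Removing 3 splits the tree into components of sizes 2, 1, 1, 1, 1, 1, 1, 1, 1, 1, 1, 1, 1, 1; the largest is 2 ≤ ⌊16/2⌋ = 8.
No neighbour of 3 does as well, so 3 is the unique centroid.

3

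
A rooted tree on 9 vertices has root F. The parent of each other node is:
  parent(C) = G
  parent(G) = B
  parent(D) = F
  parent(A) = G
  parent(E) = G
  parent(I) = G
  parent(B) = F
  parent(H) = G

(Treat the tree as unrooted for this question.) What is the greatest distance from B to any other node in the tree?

The node farthest from B is C (E, D, H, I, A also at distance 2), via B-G-C — 2 edges.

2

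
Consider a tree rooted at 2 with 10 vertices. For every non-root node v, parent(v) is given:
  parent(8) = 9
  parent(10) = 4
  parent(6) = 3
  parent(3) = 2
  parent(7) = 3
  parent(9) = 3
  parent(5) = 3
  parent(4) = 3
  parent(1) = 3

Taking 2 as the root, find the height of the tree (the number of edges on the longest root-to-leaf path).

3

A deepest node is 8, reached by 2-3-9-8.
That path has 3 edges, so the height is 3.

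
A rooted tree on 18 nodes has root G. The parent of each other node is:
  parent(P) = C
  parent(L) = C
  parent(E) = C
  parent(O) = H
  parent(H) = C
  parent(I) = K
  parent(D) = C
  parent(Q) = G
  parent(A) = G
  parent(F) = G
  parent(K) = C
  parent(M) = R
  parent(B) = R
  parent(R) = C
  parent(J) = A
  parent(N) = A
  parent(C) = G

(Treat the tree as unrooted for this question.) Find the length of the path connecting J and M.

Walking from J: J - A - G - C - R - M. Length 5.

5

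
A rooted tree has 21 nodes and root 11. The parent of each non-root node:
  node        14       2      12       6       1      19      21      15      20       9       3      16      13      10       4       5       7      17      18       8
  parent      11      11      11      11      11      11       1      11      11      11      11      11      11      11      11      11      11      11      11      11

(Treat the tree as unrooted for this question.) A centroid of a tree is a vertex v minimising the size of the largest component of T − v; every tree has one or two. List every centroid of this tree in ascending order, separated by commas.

11

Removing 11 splits the tree into components of sizes 2, 1, 1, 1, 1, 1, 1, 1, 1, 1, 1, 1, 1, 1, 1, 1, 1, 1, 1; the largest is 2 ≤ ⌊21/2⌋ = 10.
Every other node leaves some component of size > 10, so the centroid is unique.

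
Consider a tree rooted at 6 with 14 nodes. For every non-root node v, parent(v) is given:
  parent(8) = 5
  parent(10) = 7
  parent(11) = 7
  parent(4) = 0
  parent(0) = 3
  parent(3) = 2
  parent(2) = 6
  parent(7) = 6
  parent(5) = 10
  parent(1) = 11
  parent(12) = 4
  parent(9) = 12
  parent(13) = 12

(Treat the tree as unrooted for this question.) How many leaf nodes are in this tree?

The leaves are 1, 8, 9, 13.
That is 4 leaves.

4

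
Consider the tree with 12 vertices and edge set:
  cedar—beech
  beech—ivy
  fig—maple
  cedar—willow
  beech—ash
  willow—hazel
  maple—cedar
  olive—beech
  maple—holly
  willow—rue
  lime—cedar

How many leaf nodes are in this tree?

8

The leaves are ash, fig, hazel, holly, ivy, lime, olive, rue.
That is 8 leaves.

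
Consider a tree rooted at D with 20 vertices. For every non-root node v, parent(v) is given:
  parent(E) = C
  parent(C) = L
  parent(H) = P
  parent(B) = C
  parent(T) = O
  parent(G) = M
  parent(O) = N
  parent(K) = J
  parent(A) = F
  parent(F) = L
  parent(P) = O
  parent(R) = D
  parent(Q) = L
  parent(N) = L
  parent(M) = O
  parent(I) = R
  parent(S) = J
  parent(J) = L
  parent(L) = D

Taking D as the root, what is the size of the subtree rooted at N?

N's subtree: {N, O, M, P, T, G, H}, size 7.

7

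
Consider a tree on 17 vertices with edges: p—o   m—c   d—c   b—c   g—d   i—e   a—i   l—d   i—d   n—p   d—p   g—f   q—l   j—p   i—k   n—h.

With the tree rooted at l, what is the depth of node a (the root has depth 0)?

Climbing from a to the root: a → i → d → l. That's 3 steps.

3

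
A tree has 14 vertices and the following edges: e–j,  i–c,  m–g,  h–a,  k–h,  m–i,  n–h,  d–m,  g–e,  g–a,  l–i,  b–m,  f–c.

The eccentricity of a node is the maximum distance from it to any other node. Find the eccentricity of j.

6

The node farthest from j is f, via j-e-g-m-i-c-f — 6 edges.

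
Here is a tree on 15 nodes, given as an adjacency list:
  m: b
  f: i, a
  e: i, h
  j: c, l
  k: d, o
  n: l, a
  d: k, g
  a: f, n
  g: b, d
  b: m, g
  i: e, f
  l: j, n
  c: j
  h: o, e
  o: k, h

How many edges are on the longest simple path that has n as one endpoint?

11

A farthest node from n is m.
The path n–a–f–i–e–h–o–k–d–g–b–m has 11 edges.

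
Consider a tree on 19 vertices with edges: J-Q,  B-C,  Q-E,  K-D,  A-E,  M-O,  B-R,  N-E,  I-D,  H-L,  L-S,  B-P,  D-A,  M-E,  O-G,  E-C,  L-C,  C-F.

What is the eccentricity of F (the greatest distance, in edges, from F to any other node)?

A farthest node from F is I (K, G also at distance 5).
The path F – C – E – A – D – I has 5 edges.

5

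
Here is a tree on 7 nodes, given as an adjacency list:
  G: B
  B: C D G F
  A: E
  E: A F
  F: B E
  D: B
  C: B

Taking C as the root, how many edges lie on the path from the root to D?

Climbing from D to the root: D – B – C. That's 2 steps.

2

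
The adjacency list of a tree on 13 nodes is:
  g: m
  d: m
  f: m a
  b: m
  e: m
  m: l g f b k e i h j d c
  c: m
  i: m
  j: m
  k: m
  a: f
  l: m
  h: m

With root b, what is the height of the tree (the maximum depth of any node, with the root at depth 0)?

3

The longest root-to-leaf path is b → m → f → a (3 edges).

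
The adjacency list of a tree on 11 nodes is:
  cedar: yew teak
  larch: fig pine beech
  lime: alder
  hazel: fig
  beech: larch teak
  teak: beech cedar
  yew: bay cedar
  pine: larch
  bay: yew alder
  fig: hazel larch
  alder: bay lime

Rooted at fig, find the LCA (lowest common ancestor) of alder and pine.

alder's ancestor chain is alder, bay, yew, cedar, teak, beech, larch, fig and pine's is pine, larch, fig; they first meet at larch.

larch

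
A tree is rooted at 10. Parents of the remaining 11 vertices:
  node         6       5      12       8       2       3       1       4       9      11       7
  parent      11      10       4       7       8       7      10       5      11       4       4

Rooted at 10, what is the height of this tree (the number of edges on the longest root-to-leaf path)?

5

The longest root-to-leaf path is 10 – 5 – 4 – 7 – 8 – 2 (5 edges).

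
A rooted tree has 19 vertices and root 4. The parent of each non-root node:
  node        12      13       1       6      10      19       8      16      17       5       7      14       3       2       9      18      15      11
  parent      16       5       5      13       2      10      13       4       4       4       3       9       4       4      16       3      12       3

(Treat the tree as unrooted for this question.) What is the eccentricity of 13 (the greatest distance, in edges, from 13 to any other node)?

5

Distances from 13 peak at 5, attained at 15 (19, 14 also at distance 5).
13–5–4–16–12–15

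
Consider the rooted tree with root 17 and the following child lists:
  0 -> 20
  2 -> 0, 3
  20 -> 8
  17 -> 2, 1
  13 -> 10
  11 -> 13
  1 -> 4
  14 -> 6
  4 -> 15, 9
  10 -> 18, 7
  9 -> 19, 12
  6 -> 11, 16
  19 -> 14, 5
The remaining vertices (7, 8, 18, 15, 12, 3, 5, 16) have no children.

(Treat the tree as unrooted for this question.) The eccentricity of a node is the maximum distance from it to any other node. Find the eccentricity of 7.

The node farthest from 7 is 8, via 7-10-13-11-6-14-19-9-4-1-17-2-0-20-8 — 14 edges.

14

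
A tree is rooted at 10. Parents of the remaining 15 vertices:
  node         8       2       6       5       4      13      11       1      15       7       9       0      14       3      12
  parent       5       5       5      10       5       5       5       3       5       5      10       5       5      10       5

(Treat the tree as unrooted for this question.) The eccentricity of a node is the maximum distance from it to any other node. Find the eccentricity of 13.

4

A farthest node from 13 is 1.
The path 13–5–10–3–1 has 4 edges.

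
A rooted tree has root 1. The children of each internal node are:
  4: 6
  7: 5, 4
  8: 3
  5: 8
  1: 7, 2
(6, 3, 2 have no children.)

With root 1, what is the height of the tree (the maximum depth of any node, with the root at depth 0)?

4

A deepest node is 3, reached by 1 → 7 → 5 → 8 → 3.
That path has 4 edges, so the height is 4.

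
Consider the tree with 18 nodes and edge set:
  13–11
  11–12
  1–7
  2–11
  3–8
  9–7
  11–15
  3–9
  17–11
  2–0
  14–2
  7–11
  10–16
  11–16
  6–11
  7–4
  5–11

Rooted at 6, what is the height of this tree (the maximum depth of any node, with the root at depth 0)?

5

8 sits deepest: 6–11–7–9–3–8 — 5 edges from the root.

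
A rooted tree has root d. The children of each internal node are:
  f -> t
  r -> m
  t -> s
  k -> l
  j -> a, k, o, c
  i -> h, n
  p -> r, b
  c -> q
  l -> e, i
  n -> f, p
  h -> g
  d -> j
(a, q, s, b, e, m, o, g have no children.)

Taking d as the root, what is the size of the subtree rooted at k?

k's subtree: {k, l, i, e, n, h, p, f, g, r, b, t, m, s}, size 14.

14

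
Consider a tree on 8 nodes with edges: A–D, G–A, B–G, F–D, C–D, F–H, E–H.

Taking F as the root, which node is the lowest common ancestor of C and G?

D

Path C→root: C D F; path G→root: G A D F.
First common node: D.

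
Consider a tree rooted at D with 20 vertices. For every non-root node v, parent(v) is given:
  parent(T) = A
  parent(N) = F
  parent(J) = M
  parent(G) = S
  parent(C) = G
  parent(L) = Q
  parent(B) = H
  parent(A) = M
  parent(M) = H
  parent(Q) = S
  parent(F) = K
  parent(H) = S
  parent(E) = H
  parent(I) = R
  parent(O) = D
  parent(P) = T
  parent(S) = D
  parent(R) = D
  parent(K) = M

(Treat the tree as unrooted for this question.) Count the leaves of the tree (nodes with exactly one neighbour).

9

The leaves are B, C, E, I, J, L, N, O, P.
That is 9 leaves.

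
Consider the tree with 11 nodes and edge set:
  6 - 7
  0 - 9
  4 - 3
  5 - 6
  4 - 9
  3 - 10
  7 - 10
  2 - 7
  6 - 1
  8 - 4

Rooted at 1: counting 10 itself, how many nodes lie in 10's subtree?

6

The subtree rooted at 10 contains: 10, 3, 4, 8, 9, 0 — 6 nodes.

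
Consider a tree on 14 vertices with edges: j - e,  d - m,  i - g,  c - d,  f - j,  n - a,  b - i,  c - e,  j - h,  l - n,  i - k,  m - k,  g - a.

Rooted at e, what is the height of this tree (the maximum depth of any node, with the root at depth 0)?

The longest root-to-leaf path is e → c → d → m → k → i → g → a → n → l (9 edges).

9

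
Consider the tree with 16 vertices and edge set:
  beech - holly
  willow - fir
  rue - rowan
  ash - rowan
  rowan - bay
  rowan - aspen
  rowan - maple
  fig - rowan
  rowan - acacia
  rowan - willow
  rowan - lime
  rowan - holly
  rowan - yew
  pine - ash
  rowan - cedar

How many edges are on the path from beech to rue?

3

The path is beech–holly–rowan–rue, which has 3 edges.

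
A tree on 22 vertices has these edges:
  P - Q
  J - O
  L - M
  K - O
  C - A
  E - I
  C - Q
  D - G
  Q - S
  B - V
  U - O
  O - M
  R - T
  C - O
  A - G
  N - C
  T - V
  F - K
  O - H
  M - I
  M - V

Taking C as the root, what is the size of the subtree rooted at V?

4

The subtree rooted at V contains: V, T, B, R — 4 nodes.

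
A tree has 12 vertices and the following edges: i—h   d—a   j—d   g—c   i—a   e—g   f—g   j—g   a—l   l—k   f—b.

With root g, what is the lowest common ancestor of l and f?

l's ancestor chain is l, a, d, j, g and f's is f, g; they first meet at g.

g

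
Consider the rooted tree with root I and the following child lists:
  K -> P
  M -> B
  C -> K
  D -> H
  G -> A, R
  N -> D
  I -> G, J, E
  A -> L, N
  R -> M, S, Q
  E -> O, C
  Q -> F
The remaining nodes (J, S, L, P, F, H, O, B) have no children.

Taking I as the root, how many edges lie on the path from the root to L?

3

Path from I to L: I → G → A → L, which has 3 edges.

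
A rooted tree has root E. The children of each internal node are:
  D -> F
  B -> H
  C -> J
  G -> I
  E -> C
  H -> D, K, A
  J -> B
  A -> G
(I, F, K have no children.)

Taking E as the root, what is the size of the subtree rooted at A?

A's subtree: {A, G, I}, size 3.

3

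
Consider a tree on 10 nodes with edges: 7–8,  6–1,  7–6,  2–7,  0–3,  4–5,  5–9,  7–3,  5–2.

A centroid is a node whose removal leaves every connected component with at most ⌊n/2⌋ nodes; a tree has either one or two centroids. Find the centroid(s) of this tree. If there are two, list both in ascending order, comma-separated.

7

Delete 7: the remaining components have sizes 4, 2, 2, 1. Max 4 ≤ 5, so 7 is a centroid.
No neighbour of 7 does as well, so 7 is the unique centroid.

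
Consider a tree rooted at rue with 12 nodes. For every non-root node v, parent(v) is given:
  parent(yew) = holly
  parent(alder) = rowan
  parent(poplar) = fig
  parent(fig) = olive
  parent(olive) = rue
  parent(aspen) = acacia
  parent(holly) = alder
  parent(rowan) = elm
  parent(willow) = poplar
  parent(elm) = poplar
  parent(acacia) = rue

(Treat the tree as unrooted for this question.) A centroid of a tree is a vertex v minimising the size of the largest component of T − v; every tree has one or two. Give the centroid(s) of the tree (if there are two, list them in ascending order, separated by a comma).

poplar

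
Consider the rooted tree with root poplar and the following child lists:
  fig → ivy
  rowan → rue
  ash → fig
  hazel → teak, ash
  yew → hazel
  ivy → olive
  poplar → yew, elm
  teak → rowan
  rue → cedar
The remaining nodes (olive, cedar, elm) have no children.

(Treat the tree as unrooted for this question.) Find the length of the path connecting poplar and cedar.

6

The path is poplar - yew - hazel - teak - rowan - rue - cedar, which has 6 edges.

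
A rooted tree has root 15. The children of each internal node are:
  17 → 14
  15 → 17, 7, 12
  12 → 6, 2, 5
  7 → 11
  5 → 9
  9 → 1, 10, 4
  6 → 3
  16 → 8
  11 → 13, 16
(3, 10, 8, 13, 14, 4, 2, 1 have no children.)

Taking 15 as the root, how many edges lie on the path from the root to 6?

2

Climbing from 6 to the root: 6 → 12 → 15. That's 2 steps.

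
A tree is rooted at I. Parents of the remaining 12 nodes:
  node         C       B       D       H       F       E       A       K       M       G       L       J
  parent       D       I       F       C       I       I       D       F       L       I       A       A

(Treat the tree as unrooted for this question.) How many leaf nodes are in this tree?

7

Degree-1 nodes: B, E, G, H, J, K, M — 7 of them.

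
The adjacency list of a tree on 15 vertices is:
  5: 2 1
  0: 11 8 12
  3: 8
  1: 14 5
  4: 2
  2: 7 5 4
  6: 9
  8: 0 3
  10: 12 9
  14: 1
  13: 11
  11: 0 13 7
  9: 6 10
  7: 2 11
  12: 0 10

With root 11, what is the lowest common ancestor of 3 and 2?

11

Ancestors of 3 (toward the root): 3, 8, 0, 11.
Ancestors of 2: 2, 7, 11.
The deepest node appearing in both lists is 11.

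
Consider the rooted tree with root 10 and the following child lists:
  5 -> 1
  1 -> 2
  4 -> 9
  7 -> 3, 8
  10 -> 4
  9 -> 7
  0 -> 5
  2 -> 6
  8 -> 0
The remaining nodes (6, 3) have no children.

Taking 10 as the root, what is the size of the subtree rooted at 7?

7's subtree: {7, 3, 8, 0, 5, 1, 2, 6}, size 8.

8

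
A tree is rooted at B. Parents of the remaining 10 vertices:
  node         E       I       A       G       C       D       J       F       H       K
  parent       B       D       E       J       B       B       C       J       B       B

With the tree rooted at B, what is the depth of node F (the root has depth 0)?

Climbing from F to the root: F–J–C–B. That's 3 steps.

3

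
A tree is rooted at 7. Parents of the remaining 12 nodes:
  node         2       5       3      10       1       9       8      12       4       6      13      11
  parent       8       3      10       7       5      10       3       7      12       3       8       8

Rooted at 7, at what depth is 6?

3

7 – 10 – 3 – 6 — 3 edges.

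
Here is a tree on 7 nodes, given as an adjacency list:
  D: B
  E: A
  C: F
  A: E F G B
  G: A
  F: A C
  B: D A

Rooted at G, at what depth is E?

G – A – E — 2 edges.

2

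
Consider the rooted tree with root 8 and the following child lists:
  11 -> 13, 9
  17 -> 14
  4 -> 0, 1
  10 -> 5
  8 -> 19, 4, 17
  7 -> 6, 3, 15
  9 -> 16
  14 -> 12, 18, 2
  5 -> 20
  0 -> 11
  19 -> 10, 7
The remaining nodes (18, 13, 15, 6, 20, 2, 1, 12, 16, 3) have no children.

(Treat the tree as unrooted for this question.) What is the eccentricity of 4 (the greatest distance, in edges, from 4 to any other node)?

The node farthest from 4 is 20, via 4–8–19–10–5–20 — 5 edges.

5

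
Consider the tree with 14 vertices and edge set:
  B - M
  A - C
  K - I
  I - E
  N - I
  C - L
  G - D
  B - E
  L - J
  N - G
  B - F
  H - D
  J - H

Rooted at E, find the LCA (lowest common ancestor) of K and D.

I

Ancestors of K (toward the root): K, I, E.
Ancestors of D: D, G, N, I, E.
The deepest node appearing in both lists is I.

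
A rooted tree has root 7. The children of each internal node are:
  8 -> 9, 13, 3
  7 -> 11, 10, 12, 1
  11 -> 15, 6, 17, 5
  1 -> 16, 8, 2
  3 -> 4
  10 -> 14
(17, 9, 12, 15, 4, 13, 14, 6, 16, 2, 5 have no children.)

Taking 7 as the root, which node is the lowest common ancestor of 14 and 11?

14's ancestor chain is 14, 10, 7 and 11's is 11, 7; they first meet at 7.

7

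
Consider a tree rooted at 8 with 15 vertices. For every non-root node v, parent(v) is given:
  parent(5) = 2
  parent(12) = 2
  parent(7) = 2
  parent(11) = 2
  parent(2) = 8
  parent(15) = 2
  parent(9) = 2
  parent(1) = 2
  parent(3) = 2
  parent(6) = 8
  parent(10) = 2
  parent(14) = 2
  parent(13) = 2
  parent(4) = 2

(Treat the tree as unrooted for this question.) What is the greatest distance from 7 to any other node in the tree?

A farthest node from 7 is 6.
The path 7 – 2 – 8 – 6 has 3 edges.

3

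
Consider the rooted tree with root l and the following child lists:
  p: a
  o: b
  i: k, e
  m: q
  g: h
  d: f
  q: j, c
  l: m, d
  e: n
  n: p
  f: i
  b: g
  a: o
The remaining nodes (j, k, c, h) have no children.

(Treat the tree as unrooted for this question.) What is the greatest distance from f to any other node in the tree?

9

Distances from f peak at 9, attained at h.
f – i – e – n – p – a – o – b – g – h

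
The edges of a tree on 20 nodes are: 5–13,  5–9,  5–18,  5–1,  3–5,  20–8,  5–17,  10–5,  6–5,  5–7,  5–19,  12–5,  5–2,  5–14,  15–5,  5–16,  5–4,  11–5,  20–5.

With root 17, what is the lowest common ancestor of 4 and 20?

5

Ancestors of 4 (toward the root): 4, 5, 17.
Ancestors of 20: 20, 5, 17.
The deepest node appearing in both lists is 5.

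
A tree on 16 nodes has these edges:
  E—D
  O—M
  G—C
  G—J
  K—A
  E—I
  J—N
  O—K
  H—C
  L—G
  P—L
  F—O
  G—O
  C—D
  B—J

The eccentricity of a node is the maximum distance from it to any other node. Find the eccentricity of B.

Distances from B peak at 6, attained at I.
B–J–G–C–D–E–I

6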